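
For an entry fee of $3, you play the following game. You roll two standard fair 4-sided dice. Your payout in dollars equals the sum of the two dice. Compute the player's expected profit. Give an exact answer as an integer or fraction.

Distribution of the sum of the two dice: 2 w.p. 1/16, 3 w.p. 1/8, 4 w.p. 3/16, 5 w.p. 1/4, 6 w.p. 3/16, 7 w.p. 1/8, …
E[payout] = (1/16)·2 + (1/8)·3 + (3/16)·4 + (1/4)·5 + (3/16)·6 + (1/8)·7 + (1/16)·8 = 5
Expected profit = 5 − 3 = 2

$2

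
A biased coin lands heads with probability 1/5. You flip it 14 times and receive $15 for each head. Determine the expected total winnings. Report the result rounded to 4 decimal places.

E[#heads] = 14·1/5 = 14/5 (linearity over flips).
E[winnings] = 15·14/5 = 42.
≈ 42.0000

$42.0000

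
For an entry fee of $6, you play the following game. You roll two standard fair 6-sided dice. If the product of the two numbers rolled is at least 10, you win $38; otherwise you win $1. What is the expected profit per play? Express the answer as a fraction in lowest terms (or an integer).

E[payout] = (17/36)·1 + (19/36)·38 = 739/36
Expected profit = 739/36 − 6 = 523/36

523/36 dollars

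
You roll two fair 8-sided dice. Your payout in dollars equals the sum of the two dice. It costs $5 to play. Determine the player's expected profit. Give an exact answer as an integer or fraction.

$4

Distribution of the sum of the two dice: 2 w.p. 1/64, 3 w.p. 1/32, 4 w.p. 3/64, 5 w.p. 1/16, 6 w.p. 5/64, 7 w.p. 3/32, …
E[payout] = (1/64)·2 + (1/32)·3 + (3/64)·4 + (1/16)·5 + (5/64)·6 + (3/32)·7 + (7/64)·8 + (1/8)·9 + (7/64)·10 + (3/32)·11 + (5/64)·12 + (1/16)·13 + (3/64)·14 + (1/32)·15 + (1/64)·16 = 9
Expected profit = 9 − 5 = 4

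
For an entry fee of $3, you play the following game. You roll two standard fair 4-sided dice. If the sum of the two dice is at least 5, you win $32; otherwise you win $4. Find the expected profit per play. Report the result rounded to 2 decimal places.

E[payout] = (3/8)·4 + (5/8)·32 = 43/2
Expected profit = 43/2 − 3 = 37/2 ≈ $18.50

$18.50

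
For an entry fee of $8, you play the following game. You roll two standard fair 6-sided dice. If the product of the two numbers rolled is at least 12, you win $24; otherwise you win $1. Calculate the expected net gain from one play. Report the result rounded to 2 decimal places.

E[payout] = (19/36)·1 + (17/36)·24 = 427/36
Expected profit = 427/36 − 8 = 139/36 ≈ $3.86

$3.86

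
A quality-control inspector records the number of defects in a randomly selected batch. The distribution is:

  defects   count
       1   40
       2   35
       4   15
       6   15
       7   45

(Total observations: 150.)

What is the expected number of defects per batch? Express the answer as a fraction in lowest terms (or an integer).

23/6

Total = 150, so P(defects=1) = 40/150, etc.
E[X] = (4/15)·1 + (7/30)·2 + (1/10)·4 + (1/10)·6 + (3/10)·7
     = 23/6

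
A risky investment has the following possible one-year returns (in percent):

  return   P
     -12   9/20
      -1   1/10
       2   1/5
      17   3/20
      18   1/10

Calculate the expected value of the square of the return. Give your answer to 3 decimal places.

E[X²] = (9/20)·144 + (1/10)·1 + (1/5)·4 + (3/20)·289 + (1/10)·324
     = 2829/20 ≈ 141.450

141.450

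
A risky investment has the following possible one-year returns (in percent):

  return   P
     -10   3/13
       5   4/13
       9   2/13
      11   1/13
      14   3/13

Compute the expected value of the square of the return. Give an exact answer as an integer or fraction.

1271/13

E[X²] = (3/13)·100 + (4/13)·25 + (2/13)·81 + (1/13)·121 + (3/13)·196
     = 1271/13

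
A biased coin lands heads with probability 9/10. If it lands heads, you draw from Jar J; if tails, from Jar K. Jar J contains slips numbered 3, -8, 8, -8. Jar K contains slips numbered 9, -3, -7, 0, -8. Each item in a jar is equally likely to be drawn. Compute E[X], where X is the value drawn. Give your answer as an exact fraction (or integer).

-261/200

E[X | Jar J] = (3 − 8 + 8 − 8)/4 = -5/4
E[X | Jar K] = (9 − 3 − 7 + 0 − 8)/5 = -9/5
E[X] = (9/10)·(-5/4) + (1/10)·(-9/5) = -261/200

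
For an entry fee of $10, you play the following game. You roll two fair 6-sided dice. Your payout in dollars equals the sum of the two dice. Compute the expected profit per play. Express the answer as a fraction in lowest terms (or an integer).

Distribution of the sum of the two dice: 2 w.p. 1/36, 3 w.p. 1/18, 4 w.p. 1/12, 5 w.p. 1/9, 6 w.p. 5/36, 7 w.p. 1/6, …
E[payout] = (1/36)·2 + (1/18)·3 + (1/12)·4 + (1/9)·5 + (5/36)·6 + (1/6)·7 + (5/36)·8 + (1/9)·9 + (1/12)·10 + (1/18)·11 + (1/36)·12 = 7
Expected profit = 7 − 10 = -3

-$3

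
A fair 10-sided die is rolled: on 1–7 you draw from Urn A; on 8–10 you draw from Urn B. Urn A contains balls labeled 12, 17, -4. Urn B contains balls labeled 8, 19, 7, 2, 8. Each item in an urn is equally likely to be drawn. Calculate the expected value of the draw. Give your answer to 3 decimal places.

E[X | Urn A] = (12 + 17 − 4)/3 = 25/3
E[X | Urn B] = (8 + 19 + 7 + 2 + 8)/5 = 44/5
E[X] = (7/10)·25/3 + (3/10)·44/5 = 1271/150 ≈ 8.473

8.473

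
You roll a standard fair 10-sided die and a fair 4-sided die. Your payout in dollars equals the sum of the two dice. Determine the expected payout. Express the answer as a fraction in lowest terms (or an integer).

Distribution of the sum of the two dice: 2 w.p. 1/40, 3 w.p. 1/20, 4 w.p. 3/40, 5 w.p. 1/10, 6 w.p. 1/10, 7 w.p. 1/10, …
E[payout] = (1/40)·2 + (1/20)·3 + (3/40)·4 + (1/10)·5 + (1/10)·6 + (1/10)·7 + (1/10)·8 + (1/10)·9 + (1/10)·10 + (1/10)·11 + (3/40)·12 + (1/20)·13 + (1/40)·14 = 8

$8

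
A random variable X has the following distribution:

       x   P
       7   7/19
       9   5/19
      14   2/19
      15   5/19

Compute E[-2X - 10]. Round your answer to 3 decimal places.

-30.737

E[-2x-10] = (7/19)·(-24) + (5/19)·(-28) + (2/19)·(-38) + (5/19)·(-40)
     = -584/19 ≈ -30.737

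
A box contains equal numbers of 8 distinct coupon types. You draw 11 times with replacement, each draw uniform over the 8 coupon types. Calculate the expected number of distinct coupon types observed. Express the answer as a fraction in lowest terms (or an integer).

Let Xⱼ=1 if type j appears at least once. P(Xⱼ=1) = 1 − ((8−1)/8)^11 = 6612607849/8589934592.
E[#distinct] = 8·6612607849/8589934592 = 6612607849/1073741824.

6612607849/1073741824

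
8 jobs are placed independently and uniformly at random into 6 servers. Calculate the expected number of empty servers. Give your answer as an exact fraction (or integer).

Let Xⱼ=1 if server j is empty. P(Xⱼ=1) = ((6-1)/6)^8 = 390625/1679616.
By linearity, E[#empty] = 6·390625/1679616 = 390625/279936.

390625/279936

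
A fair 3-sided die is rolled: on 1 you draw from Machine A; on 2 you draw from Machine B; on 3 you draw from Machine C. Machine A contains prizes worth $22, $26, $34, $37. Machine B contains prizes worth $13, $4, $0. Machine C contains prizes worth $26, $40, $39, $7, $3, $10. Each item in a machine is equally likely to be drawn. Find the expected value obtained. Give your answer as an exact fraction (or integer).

75/4 dollars

E[X | Machine A] = (22 + 26 + 34 + 37)/4 = 119/4
E[X | Machine B] = (13 + 4 + 0)/3 = 17/3
E[X | Machine C] = (26 + 40 + 39 + 7 + 3 + 10)/6 = 125/6
E[X] = (1/3)·119/4 + (1/3)·17/3 + (1/3)·125/6 = 75/4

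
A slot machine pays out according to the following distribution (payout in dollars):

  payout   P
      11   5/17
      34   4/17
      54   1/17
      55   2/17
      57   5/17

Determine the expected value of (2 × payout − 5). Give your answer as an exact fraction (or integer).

E[2x-5] = (5/17)·17 + (4/17)·63 + (1/17)·103 + (2/17)·105 + (5/17)·109
     = 1195/17

1195/17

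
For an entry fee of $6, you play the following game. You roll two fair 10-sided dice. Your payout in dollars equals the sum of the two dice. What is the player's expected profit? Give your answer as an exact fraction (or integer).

Distribution of the sum of the two dice: 2 w.p. 1/100, 3 w.p. 1/50, 4 w.p. 3/100, 5 w.p. 1/25, 6 w.p. 1/20, 7 w.p. 3/50, …
E[payout] = (1/100)·2 + (1/50)·3 + (3/100)·4 + (1/25)·5 + (1/20)·6 + (3/50)·7 + (7/100)·8 + (2/25)·9 + (9/100)·10 + (1/10)·11 + (9/100)·12 + (2/25)·13 + (7/100)·14 + (3/50)·15 + (1/20)·16 + (1/25)·17 + (3/100)·18 + (1/50)·19 + (1/100)·20 = 11
Expected profit = 11 − 6 = 5

$5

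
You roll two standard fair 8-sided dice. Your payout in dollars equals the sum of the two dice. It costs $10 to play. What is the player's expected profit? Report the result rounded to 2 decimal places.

-$1.00

Distribution of the sum of the two dice: 2 w.p. 1/64, 3 w.p. 1/32, 4 w.p. 3/64, 5 w.p. 1/16, 6 w.p. 5/64, 7 w.p. 3/32, …
E[payout] = (1/64)·2 + (1/32)·3 + (3/64)·4 + (1/16)·5 + (5/64)·6 + (3/32)·7 + (7/64)·8 + (1/8)·9 + (7/64)·10 + (3/32)·11 + (5/64)·12 + (1/16)·13 + (3/64)·14 + (1/32)·15 + (1/64)·16 = 9
Expected profit = 9 − 10 = -1 ≈ -$1.00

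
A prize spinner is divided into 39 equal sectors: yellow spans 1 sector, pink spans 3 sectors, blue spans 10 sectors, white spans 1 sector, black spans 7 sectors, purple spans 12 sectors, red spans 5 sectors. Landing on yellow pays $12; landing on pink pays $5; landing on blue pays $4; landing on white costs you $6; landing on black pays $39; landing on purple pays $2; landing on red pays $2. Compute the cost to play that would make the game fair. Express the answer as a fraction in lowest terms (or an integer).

E[payout] = (1/39)·12 + (3/39)·5 + (10/39)·4 + (1/39)·(-6) + (7/39)·39 + (12/39)·2 + (5/39)·2 = 368/39
Fair fee = E[payout] = 368/39

368/39 dollars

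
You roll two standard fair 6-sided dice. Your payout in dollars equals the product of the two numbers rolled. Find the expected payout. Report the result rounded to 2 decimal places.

$12.25

Distribution of the product of the two numbers rolled: 1 w.p. 1/36, 2 w.p. 1/18, 3 w.p. 1/18, 4 w.p. 1/12, 5 w.p. 1/18, 6 w.p. 1/9, …
E[payout] = (1/36)·1 + (1/18)·2 + (1/18)·3 + (1/12)·4 + (1/18)·5 + (1/9)·6 + (1/18)·8 + (1/36)·9 + (1/18)·10 + (1/9)·12 + (1/18)·15 + (1/36)·16 + (1/18)·18 + (1/18)·20 + (1/18)·24 + (1/36)·25 + (1/18)·30 + (1/36)·36 = 49/4
≈ $12.25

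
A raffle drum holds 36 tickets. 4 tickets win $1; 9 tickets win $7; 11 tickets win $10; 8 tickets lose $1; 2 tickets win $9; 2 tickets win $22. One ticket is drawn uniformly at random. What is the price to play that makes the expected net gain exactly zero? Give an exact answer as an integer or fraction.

77/12 dollars

E[payout] = (4/36)·1 + (9/36)·7 + (11/36)·10 + (8/36)·(-1) + (2/36)·9 + (2/36)·22 = 77/12
Fair fee = E[payout] = 77/12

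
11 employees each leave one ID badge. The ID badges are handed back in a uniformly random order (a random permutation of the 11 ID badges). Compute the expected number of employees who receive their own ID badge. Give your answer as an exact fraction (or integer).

Let Xᵢ = 1 if person i gets their own ID badge. For each i, P(Xᵢ=1) = 1/11.
By linearity of expectation, E[X₁+…+X_11] = 11·(1/11) = 1.

1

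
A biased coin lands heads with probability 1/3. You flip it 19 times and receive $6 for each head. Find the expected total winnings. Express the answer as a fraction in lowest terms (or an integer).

E[#heads] = 19·1/3 = 19/3 (linearity over flips).
E[winnings] = 6·19/3 = 38.

$38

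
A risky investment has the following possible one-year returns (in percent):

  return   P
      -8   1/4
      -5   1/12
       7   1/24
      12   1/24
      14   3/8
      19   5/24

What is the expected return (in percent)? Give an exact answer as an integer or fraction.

91/12

E[X] = (1/4)·(-8) + (1/12)·(-5) + (1/24)·7 + (1/24)·12 + (3/8)·14 + (5/24)·19
     = 91/12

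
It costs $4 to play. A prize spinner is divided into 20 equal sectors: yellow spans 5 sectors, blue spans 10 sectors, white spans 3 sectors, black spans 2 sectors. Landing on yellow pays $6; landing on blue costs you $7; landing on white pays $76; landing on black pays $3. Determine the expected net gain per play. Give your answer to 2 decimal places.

E[payout] = (5/20)·6 + (10/20)·(-7) + (3/20)·76 + (2/20)·3 = 97/10
Expected profit = 97/10 − 4 = 57/10 ≈ $5.70

$5.70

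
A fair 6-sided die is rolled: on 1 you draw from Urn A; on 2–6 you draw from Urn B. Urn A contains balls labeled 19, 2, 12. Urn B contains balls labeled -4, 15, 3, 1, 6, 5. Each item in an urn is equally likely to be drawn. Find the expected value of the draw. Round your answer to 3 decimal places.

E[X | Urn A] = (19 + 2 + 12)/3 = 11
E[X | Urn B] = (-4 + 15 + 3 + 1 + 6 + 5)/6 = 13/3
E[X] = (1/6)·11 + (5/6)·13/3 = 49/9 ≈ 5.444

5.444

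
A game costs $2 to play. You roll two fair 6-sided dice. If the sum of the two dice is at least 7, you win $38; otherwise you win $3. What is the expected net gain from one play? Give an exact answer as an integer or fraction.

E[payout] = (5/12)·3 + (7/12)·38 = 281/12
Expected profit = 281/12 − 2 = 257/12

257/12 dollars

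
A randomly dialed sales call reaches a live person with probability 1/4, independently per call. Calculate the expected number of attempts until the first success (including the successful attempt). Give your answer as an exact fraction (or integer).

For a geometric distribution, E[trials] = 1/p = 1/(1/4) = 4.

4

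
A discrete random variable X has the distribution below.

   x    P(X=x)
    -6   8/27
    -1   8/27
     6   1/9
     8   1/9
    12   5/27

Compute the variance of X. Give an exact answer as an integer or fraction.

33416/729

E[X] = (8/27)·(-6) + (8/27)·(-1) + (1/9)·6 + (1/9)·8 + (5/27)·12 = 46/27
E[X²] = (8/27)·36 + (8/27)·1 + (1/9)·36 + (1/9)·64 + (5/27)·144 = 1316/27
Var(X) = 1316/27 − (46/27)² = 33416/729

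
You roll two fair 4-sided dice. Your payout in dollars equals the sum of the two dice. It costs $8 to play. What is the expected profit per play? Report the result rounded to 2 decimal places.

Distribution of the sum of the two dice: 2 w.p. 1/16, 3 w.p. 1/8, 4 w.p. 3/16, 5 w.p. 1/4, 6 w.p. 3/16, 7 w.p. 1/8, …
E[payout] = (1/16)·2 + (1/8)·3 + (3/16)·4 + (1/4)·5 + (3/16)·6 + (1/8)·7 + (1/16)·8 = 5
Expected profit = 5 − 8 = -3 ≈ -$3.00

-$3.00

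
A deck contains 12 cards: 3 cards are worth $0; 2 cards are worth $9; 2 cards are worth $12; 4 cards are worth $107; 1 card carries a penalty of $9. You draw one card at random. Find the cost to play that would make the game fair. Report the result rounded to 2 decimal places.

$38.42

E[payout] = (3/12)·0 + (2/12)·9 + (2/12)·12 + (4/12)·107 + (1/12)·(-9) = 461/12
Fair fee = E[payout] = 461/12 ≈ $38.42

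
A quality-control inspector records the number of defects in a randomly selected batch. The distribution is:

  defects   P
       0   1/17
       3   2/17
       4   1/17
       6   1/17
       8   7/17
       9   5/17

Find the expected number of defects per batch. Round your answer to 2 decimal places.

6.88

E[X] = (1/17)·0 + (2/17)·3 + (1/17)·4 + (1/17)·6 + (7/17)·8 + (5/17)·9
     = 117/17 ≈ 6.88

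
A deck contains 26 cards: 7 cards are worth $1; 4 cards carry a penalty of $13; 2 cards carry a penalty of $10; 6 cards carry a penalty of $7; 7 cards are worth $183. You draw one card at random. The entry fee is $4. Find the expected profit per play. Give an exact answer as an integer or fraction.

E[payout] = (7/26)·1 + (4/26)·(-13) + (2/26)·(-10) + (6/26)·(-7) + (7/26)·183 = 587/13
Expected profit = 587/13 − 4 = 535/13

535/13 dollars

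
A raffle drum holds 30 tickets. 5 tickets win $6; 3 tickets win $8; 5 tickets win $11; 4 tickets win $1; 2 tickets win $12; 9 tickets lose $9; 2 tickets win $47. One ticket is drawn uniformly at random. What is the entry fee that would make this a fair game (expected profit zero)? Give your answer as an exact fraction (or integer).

E[payout] = (5/30)·6 + (3/30)·8 + (5/30)·11 + (4/30)·1 + (2/30)·12 + (9/30)·(-9) + (2/30)·47 = 5
Fair fee = E[payout] = 5

$5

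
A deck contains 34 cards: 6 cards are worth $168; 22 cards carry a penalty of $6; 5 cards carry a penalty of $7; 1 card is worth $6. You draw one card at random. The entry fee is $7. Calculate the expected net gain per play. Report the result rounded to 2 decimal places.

$17.91

E[payout] = (6/34)·168 + (22/34)·(-6) + (5/34)·(-7) + (1/34)·6 = 847/34
Expected profit = 847/34 − 7 = 609/34 ≈ $17.91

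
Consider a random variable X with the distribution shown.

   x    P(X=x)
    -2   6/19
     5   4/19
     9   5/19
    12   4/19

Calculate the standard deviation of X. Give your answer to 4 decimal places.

E[X] = 101/19, E[X²] = 1105/19
Var(X) = E[X²] − (E[X])² = 1105/19 − 10201/361 = 10794/361
SD(X) = √(10794/361) ≈ 5.4681

5.4681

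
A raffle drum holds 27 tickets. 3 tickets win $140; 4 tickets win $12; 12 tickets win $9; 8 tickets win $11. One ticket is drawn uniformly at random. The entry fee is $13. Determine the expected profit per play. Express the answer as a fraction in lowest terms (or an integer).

313/27 dollars

E[payout] = (3/27)·140 + (4/27)·12 + (12/27)·9 + (8/27)·11 = 664/27
Expected profit = 664/27 − 13 = 313/27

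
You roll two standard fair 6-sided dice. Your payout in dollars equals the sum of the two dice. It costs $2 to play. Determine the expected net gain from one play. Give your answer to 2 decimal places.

$5.00

Distribution of the sum of the two dice: 2 w.p. 1/36, 3 w.p. 1/18, 4 w.p. 1/12, 5 w.p. 1/9, 6 w.p. 5/36, 7 w.p. 1/6, …
E[payout] = (1/36)·2 + (1/18)·3 + (1/12)·4 + (1/9)·5 + (5/36)·6 + (1/6)·7 + (5/36)·8 + (1/9)·9 + (1/12)·10 + (1/18)·11 + (1/36)·12 = 7
Expected profit = 7 − 2 = 5 ≈ $5.00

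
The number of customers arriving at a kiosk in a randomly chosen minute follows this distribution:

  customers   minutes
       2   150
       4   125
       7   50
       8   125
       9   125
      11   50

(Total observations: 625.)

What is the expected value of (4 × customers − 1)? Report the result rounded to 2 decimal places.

23.48

Total = 625, so P(customers=2) = 150/625, etc.
E[4x-1] = (6/25)·7 + (1/5)·15 + (2/25)·27 + (1/5)·31 + (1/5)·35 + (2/25)·43
     = 587/25 ≈ 23.48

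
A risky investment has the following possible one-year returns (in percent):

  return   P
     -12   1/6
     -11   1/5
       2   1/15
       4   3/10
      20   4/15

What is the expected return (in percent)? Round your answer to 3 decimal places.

E[X] = (1/6)·(-12) + (1/5)·(-11) + (1/15)·2 + (3/10)·4 + (4/15)·20
     = 37/15 ≈ 2.467

2.467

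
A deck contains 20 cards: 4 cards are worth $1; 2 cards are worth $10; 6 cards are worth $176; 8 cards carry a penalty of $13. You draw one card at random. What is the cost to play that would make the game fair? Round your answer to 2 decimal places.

$48.80

E[payout] = (4/20)·1 + (2/20)·10 + (6/20)·176 + (8/20)·(-13) = 244/5
Fair fee = E[payout] = 244/5 ≈ $48.80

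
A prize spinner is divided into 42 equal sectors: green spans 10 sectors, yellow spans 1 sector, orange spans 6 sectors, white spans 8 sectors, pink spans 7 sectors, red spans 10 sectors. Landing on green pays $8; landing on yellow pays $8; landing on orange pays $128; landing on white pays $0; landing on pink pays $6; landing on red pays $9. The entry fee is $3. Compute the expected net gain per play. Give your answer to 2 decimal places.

E[payout] = (10/42)·8 + (1/42)·8 + (6/42)·128 + (8/42)·0 + (7/42)·6 + (10/42)·9 = 494/21
Expected profit = 494/21 − 3 = 431/21 ≈ $20.52

$20.52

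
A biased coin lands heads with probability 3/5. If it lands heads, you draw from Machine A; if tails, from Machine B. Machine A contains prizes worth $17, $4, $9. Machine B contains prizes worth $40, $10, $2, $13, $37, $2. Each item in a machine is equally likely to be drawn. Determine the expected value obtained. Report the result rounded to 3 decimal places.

$12.933

E[X | Machine A] = (17 + 4 + 9)/3 = 10
E[X | Machine B] = (40 + 10 + 2 + 13 + 37 + 2)/6 = 52/3
E[X] = (3/5)·10 + (2/5)·52/3 = 194/15 ≈ 12.933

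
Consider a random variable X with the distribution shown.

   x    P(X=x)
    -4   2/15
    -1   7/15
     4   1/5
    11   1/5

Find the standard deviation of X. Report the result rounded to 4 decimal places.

5.0990

E[X] = 2, E[X²] = 30
Var(X) = E[X²] − (E[X])² = 30 − 4 = 26
SD(X) = √(26) ≈ 5.0990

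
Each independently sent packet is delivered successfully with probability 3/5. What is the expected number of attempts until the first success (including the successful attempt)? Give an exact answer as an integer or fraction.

For a geometric distribution, E[trials] = 1/p = 1/(3/5) = 5/3.

5/3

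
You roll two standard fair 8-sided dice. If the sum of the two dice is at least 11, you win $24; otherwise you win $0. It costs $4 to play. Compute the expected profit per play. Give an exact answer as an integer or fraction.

E[payout] = (43/64)·0 + (21/64)·24 = 63/8
Expected profit = 63/8 − 4 = 31/8

31/8 dollars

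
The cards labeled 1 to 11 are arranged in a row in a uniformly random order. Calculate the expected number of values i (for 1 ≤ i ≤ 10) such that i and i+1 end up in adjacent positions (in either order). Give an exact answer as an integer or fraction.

For each i ∈ {1,…,10}, let Xᵢ = 1 if i and i+1 are adjacent. P(Xᵢ=1) = 2·(11−1)!/11! = 2/11.
By linearity, E[ΣXᵢ] = (10)·(2/11) = 20/11.

20/11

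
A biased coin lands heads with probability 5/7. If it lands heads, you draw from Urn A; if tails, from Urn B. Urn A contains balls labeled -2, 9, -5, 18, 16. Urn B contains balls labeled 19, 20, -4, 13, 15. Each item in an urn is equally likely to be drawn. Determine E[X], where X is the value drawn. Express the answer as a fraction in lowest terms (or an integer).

E[X | Urn A] = (-2 + 9 − 5 + 18 + 16)/5 = 36/5
E[X | Urn B] = (19 + 20 − 4 + 13 + 15)/5 = 63/5
E[X] = (5/7)·36/5 + (2/7)·63/5 = 306/35

306/35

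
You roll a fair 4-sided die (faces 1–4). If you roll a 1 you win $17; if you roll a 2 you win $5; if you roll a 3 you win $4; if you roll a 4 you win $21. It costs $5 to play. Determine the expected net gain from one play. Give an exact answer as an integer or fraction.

E[payout] = (1/4)·4 + (1/4)·5 + (1/4)·17 + (1/4)·21 = 47/4
Expected profit = 47/4 − 5 = 27/4

27/4 dollars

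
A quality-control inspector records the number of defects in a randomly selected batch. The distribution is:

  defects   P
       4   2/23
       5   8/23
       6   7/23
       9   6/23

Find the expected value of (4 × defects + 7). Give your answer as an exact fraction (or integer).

737/23

E[4x+7] = (2/23)·23 + (8/23)·27 + (7/23)·31 + (6/23)·43
     = 737/23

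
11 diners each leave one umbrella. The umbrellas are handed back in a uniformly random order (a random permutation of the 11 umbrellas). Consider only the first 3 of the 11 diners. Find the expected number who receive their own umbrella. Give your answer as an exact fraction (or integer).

3/11

Let Xᵢ = 1 if person i gets their own umbrella. For each i, P(Xᵢ=1) = 1/11.
By linearity of expectation, E[X₁+…+X_3] = 3·(1/11) = 3/11.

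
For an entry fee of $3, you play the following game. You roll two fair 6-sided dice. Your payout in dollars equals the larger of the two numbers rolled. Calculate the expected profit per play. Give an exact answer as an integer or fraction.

Distribution of the larger of the two numbers rolled: 1 w.p. 1/36, 2 w.p. 1/12, 3 w.p. 5/36, 4 w.p. 7/36, 5 w.p. 1/4, 6 w.p. 11/36
E[payout] = (1/36)·1 + (1/12)·2 + (5/36)·3 + (7/36)·4 + (1/4)·5 + (11/36)·6 = 161/36
Expected profit = 161/36 − 3 = 53/36

53/36 dollars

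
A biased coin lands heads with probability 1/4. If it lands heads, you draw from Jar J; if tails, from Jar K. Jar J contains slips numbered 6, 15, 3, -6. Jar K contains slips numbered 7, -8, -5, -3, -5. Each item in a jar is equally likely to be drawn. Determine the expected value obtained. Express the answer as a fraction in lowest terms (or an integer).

E[X | Jar J] = (6 + 15 + 3 − 6)/4 = 9/2
E[X | Jar K] = (7 − 8 − 5 − 3 − 5)/5 = -14/5
E[X] = (1/4)·9/2 + (3/4)·(-14/5) = -39/40

-39/40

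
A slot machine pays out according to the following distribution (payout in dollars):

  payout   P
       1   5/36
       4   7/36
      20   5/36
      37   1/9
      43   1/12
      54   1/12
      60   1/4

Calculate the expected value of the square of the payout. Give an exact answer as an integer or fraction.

1508

E[X²] = (5/36)·1 + (7/36)·16 + (5/36)·400 + (1/9)·1369 + (1/12)·1849 + (1/12)·2916 + (1/4)·3600
     = 1508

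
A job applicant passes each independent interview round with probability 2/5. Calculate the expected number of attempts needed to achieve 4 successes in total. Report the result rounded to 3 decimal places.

By linearity (sum of 4 independent geometric waits), E[trials] = 4/p = 4/(2/5) = 10.
≈ 10.000

10.000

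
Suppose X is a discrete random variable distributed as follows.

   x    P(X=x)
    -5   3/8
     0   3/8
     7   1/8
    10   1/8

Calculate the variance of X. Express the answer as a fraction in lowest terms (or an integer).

447/16

E[X] = (3/8)·(-5) + (3/8)·0 + (1/8)·7 + (1/8)·10 = 1/4
E[X²] = (3/8)·25 + (3/8)·0 + (1/8)·49 + (1/8)·100 = 28
Var(X) = 28 − (1/4)² = 447/16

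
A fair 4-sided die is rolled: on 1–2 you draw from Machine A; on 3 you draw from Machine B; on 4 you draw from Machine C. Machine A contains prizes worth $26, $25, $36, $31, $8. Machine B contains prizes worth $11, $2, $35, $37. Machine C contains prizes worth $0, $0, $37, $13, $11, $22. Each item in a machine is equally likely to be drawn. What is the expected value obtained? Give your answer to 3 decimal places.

$21.371

E[X | Machine A] = (26 + 25 + 36 + 31 + 8)/5 = 126/5
E[X | Machine B] = (11 + 2 + 35 + 37)/4 = 85/4
E[X | Machine C] = (0 + 0 + 37 + 13 + 11 + 22)/6 = 83/6
E[X] = (1/2)·126/5 + (1/4)·85/4 + (1/4)·83/6 = 5129/240 ≈ 21.371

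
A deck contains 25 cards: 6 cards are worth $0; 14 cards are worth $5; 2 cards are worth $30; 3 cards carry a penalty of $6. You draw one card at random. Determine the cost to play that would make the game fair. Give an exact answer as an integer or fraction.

E[payout] = (6/25)·0 + (14/25)·5 + (2/25)·30 + (3/25)·(-6) = 112/25
Fair fee = E[payout] = 112/25

112/25 dollars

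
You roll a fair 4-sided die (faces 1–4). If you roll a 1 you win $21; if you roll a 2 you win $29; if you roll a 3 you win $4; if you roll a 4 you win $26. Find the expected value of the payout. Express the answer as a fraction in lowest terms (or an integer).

$20

E[payout] = (1/4)·4 + (1/4)·21 + (1/4)·26 + (1/4)·29 = 20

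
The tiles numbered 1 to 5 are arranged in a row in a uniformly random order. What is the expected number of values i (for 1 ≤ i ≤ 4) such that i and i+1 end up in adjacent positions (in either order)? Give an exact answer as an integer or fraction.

8/5

For each i ∈ {1,…,4}, let Xᵢ = 1 if i and i+1 are adjacent. P(Xᵢ=1) = 2·(5−1)!/5! = 2/5.
By linearity, E[ΣXᵢ] = (4)·(2/5) = 8/5.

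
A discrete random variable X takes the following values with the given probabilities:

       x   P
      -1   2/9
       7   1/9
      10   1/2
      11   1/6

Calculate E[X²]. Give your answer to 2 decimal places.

E[X²] = (2/9)·1 + (1/9)·49 + (1/2)·100 + (1/6)·121
     = 455/6 ≈ 75.83

75.83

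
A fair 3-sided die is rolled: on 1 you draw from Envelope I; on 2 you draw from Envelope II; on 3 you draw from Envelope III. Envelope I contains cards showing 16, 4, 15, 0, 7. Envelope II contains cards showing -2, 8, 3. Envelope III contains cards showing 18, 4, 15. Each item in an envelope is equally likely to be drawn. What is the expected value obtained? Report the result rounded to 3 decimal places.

7.911

E[X | Envelope I] = (16 + 4 + 15 + 0 + 7)/5 = 42/5
E[X | Envelope II] = (-2 + 8 + 3)/3 = 3
E[X | Envelope III] = (18 + 4 + 15)/3 = 37/3
E[X] = (1/3)·42/5 + (1/3)·3 + (1/3)·37/3 = 356/45 ≈ 7.911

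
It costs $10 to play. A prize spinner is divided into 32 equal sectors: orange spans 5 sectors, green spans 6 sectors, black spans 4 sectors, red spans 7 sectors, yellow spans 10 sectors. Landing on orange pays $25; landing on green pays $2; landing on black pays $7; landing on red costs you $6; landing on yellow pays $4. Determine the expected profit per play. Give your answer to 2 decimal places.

E[payout] = (5/32)·25 + (6/32)·2 + (4/32)·7 + (7/32)·(-6) + (10/32)·4 = 163/32
Expected profit = 163/32 − 10 = -157/32 ≈ -$4.91

-$4.91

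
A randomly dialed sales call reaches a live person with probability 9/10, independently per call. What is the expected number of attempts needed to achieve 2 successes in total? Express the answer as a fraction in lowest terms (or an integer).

By linearity (sum of 2 independent geometric waits), E[trials] = 2/p = 2/(9/10) = 20/9.

20/9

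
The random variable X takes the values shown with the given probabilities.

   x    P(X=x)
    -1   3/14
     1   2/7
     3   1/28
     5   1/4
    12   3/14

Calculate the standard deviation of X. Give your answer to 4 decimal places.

4.6828

E[X] = 4, E[X²] = 531/14
Var(X) = E[X²] − (E[X])² = 531/14 − 16 = 307/14
SD(X) = √(307/14) ≈ 4.6828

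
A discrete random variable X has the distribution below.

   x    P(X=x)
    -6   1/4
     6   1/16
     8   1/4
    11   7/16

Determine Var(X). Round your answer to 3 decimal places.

E[X] = (1/4)·(-6) + (1/16)·6 + (1/4)·8 + (7/16)·11 = 91/16
E[X²] = (1/4)·36 + (1/16)·36 + (1/4)·64 + (7/16)·121 = 1283/16
Var(X) = 1283/16 − (91/16)² = 12247/256 ≈ 47.840

47.840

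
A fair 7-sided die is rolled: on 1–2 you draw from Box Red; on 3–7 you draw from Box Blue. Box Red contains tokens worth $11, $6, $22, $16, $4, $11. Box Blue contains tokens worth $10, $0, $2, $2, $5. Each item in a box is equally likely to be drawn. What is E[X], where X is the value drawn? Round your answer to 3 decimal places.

$6.048

E[X | Box Red] = (11 + 6 + 22 + 16 + 4 + 11)/6 = 35/3
E[X | Box Blue] = (10 + 0 + 2 + 2 + 5)/5 = 19/5
E[X] = (2/7)·35/3 + (5/7)·19/5 = 127/21 ≈ 6.048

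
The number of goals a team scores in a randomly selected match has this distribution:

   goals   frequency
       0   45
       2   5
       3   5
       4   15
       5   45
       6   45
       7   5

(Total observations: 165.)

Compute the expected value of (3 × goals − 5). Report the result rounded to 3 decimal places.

Total = 165, so P(goals=0) = 45/165, etc.
E[3x-5] = (3/11)·(-5) + (1/33)·1 + (1/33)·4 + (1/11)·7 + (3/11)·10 + (3/11)·13 + (1/33)·16
     = 68/11 ≈ 6.182

6.182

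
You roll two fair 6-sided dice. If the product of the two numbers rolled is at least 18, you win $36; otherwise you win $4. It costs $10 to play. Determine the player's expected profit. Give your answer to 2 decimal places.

E[payout] = (13/18)·4 + (5/18)·36 = 116/9
Expected profit = 116/9 − 10 = 26/9 ≈ $2.89

$2.89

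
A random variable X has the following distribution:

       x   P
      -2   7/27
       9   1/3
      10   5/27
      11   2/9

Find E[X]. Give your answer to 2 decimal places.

6.78

E[X] = (7/27)·(-2) + (1/3)·9 + (5/27)·10 + (2/9)·11
     = 61/9 ≈ 6.78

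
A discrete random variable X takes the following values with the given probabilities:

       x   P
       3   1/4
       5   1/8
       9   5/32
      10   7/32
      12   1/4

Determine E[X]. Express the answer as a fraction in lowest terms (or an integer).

E[X] = (1/4)·3 + (1/8)·5 + (5/32)·9 + (7/32)·10 + (1/4)·12
     = 255/32

255/32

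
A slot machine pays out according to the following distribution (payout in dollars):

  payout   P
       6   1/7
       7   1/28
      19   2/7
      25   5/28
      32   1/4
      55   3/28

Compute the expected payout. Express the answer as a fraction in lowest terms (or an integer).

E[X] = (1/7)·6 + (1/28)·7 + (2/7)·19 + (5/28)·25 + (1/4)·32 + (3/28)·55
     = 697/28

697/28 dollars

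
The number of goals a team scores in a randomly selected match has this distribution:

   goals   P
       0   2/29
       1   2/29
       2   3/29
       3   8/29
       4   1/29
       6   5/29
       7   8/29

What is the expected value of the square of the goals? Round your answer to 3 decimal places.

E[X²] = (2/29)·0 + (2/29)·1 + (3/29)·4 + (8/29)·9 + (1/29)·16 + (5/29)·36 + (8/29)·49
     = 674/29 ≈ 23.241

23.241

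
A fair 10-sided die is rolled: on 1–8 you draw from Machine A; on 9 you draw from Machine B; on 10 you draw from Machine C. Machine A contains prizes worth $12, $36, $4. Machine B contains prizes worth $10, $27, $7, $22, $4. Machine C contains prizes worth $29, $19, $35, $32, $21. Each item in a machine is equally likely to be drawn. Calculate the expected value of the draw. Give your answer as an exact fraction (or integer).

1349/75 dollars

E[X | Machine A] = (12 + 36 + 4)/3 = 52/3
E[X | Machine B] = (10 + 27 + 7 + 22 + 4)/5 = 14
E[X | Machine C] = (29 + 19 + 35 + 32 + 21)/5 = 136/5
E[X] = (4/5)·52/3 + (1/10)·14 + (1/10)·136/5 = 1349/75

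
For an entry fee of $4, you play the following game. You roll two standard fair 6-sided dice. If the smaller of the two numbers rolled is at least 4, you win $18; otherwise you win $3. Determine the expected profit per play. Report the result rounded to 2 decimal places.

$2.75

E[payout] = (3/4)·3 + (1/4)·18 = 27/4
Expected profit = 27/4 − 4 = 11/4 ≈ $2.75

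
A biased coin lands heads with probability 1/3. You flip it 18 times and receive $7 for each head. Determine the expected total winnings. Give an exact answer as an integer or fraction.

$42

E[#heads] = 18·1/3 = 6 (linearity over flips).
E[winnings] = 7·6 = 42.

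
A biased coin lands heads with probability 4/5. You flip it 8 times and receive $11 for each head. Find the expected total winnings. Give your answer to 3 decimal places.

$70.400

E[#heads] = 8·4/5 = 32/5 (linearity over flips).
E[winnings] = 11·32/5 = 352/5.
≈ 70.400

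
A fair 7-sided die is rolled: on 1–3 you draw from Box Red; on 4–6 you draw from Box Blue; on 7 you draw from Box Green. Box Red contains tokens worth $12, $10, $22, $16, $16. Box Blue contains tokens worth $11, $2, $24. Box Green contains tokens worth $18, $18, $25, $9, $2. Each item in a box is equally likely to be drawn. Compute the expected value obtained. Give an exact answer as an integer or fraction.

97/7 dollars

E[X | Box Red] = (12 + 10 + 22 + 16 + 16)/5 = 76/5
E[X | Box Blue] = (11 + 2 + 24)/3 = 37/3
E[X | Box Green] = (18 + 18 + 25 + 9 + 2)/5 = 72/5
E[X] = (3/7)·76/5 + (3/7)·37/3 + (1/7)·72/5 = 97/7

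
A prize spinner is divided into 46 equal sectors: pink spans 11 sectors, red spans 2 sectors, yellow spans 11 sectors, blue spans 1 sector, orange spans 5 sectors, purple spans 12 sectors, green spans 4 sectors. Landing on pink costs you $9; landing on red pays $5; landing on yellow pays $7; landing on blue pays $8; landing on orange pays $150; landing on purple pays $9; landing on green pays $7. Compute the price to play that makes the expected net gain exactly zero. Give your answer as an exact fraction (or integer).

441/23 dollars

E[payout] = (11/46)·(-9) + (2/46)·5 + (11/46)·7 + (1/46)·8 + (5/46)·150 + (12/46)·9 + (4/46)·7 = 441/23
Fair fee = E[payout] = 441/23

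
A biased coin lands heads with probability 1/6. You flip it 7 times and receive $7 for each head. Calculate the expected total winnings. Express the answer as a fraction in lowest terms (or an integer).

49/6 dollars

E[#heads] = 7·1/6 = 7/6 (linearity over flips).
E[winnings] = 7·7/6 = 49/6.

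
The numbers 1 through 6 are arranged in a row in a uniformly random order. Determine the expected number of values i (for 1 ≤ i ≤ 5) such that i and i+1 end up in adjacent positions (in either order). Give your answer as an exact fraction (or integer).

For each i ∈ {1,…,5}, let Xᵢ = 1 if i and i+1 are adjacent. P(Xᵢ=1) = 2·(6−1)!/6! = 2/6.
By linearity, E[ΣXᵢ] = (5)·(2/6) = 5/3.

5/3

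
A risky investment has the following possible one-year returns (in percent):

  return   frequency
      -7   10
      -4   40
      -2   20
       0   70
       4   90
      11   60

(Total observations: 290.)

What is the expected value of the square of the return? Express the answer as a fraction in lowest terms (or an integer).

Total = 290, so P(return=-7) = 10/290, etc.
E[X²] = (1/29)·49 + (4/29)·16 + (2/29)·4 + (7/29)·0 + (9/29)·16 + (6/29)·121
     = 991/29

991/29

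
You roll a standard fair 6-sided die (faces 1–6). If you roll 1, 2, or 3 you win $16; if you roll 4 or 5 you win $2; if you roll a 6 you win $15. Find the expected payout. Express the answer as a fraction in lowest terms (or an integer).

E[payout] = (1/3)·2 + (1/6)·15 + (1/2)·16 = 67/6

67/6 dollars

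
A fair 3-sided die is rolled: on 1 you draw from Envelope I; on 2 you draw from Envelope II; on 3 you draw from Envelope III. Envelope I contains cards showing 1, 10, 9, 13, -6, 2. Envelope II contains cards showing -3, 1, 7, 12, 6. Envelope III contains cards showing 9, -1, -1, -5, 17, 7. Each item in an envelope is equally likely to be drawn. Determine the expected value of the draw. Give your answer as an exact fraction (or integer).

413/90

E[X | Envelope I] = (1 + 10 + 9 + 13 − 6 + 2)/6 = 29/6
E[X | Envelope II] = (-3 + 1 + 7 + 12 + 6)/5 = 23/5
E[X | Envelope III] = (9 − 1 − 1 − 5 + 17 + 7)/6 = 13/3
E[X] = (1/3)·29/6 + (1/3)·23/5 + (1/3)·13/3 = 413/90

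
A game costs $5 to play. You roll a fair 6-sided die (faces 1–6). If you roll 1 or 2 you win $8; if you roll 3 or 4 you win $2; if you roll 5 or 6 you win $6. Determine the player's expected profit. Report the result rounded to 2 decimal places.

$0.33

E[payout] = (1/3)·2 + (1/3)·6 + (1/3)·8 = 16/3
Expected profit = 16/3 − 5 = 1/3 ≈ $0.33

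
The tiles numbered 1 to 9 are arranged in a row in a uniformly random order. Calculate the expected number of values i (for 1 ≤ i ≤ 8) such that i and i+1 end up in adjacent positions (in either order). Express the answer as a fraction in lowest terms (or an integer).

16/9

For each i ∈ {1,…,8}, let Xᵢ = 1 if i and i+1 are adjacent. P(Xᵢ=1) = 2·(9−1)!/9! = 2/9.
By linearity, E[ΣXᵢ] = (8)·(2/9) = 16/9.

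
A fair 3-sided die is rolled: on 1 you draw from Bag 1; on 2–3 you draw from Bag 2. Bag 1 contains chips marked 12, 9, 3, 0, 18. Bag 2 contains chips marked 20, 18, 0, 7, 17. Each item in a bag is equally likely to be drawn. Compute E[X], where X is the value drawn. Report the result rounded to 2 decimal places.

E[X | Bag 1] = (12 + 9 + 3 + 0 + 18)/5 = 42/5
E[X | Bag 2] = (20 + 18 + 0 + 7 + 17)/5 = 62/5
E[X] = (1/3)·42/5 + (2/3)·62/5 = 166/15 ≈ 11.07

11.07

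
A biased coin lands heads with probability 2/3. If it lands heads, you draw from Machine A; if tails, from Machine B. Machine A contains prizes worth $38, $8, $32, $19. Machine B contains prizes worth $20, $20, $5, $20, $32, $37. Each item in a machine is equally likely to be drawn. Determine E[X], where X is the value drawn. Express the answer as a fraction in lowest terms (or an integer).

E[X | Machine A] = (38 + 8 + 32 + 19)/4 = 97/4
E[X | Machine B] = (20 + 20 + 5 + 20 + 32 + 37)/6 = 67/3
E[X] = (2/3)·97/4 + (1/3)·67/3 = 425/18

425/18 dollars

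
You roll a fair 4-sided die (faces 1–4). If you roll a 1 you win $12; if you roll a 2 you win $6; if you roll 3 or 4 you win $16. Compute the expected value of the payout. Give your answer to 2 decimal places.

E[payout] = (1/4)·6 + (1/4)·12 + (1/2)·16 = 25/2
≈ $12.50

$12.50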